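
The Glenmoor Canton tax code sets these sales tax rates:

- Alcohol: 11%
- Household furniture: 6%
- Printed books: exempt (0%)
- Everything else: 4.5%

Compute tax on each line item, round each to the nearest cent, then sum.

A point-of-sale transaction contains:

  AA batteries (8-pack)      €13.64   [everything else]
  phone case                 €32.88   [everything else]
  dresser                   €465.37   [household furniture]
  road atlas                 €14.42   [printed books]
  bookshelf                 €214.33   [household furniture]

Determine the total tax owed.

AA batteries (8-pack) €13.64: everything else → 4.5% → €0.61
Phone case €32.88: everything else → 4.5% → €1.48
Dresser €465.37: household furniture → 6% → €27.92
Road atlas €14.42: printed books → 0% → €0.00
Bookshelf €214.33: household furniture → 6% → €12.86
Total tax = €0.61 + €1.48 + €27.92 + €12.86 = €42.87

€42.87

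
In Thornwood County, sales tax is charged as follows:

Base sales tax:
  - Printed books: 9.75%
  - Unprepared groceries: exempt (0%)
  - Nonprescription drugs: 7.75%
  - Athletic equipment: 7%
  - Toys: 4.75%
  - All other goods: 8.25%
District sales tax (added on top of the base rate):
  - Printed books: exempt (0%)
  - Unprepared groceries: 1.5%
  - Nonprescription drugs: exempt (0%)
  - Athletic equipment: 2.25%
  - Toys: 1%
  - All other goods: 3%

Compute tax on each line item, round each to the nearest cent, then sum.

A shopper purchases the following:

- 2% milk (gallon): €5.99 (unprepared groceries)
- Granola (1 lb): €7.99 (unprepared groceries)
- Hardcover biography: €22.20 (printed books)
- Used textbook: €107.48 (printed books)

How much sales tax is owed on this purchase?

€12.85

2% milk (gallon) €5.99: unprepared groceries → 0% + 1.5% district = 1.5% → €0.09
Granola (1 lb) €7.99: unprepared groceries → 0% + 1.5% district = 1.5% → €0.12
Hardcover biography €22.20: printed books → 9.75% + 0% district = 9.75% → €2.16
Used textbook €107.48: printed books → 9.75% + 0% district = 9.75% → €10.48
Total tax = €0.09 + €0.12 + €2.16 + €10.48 = €12.85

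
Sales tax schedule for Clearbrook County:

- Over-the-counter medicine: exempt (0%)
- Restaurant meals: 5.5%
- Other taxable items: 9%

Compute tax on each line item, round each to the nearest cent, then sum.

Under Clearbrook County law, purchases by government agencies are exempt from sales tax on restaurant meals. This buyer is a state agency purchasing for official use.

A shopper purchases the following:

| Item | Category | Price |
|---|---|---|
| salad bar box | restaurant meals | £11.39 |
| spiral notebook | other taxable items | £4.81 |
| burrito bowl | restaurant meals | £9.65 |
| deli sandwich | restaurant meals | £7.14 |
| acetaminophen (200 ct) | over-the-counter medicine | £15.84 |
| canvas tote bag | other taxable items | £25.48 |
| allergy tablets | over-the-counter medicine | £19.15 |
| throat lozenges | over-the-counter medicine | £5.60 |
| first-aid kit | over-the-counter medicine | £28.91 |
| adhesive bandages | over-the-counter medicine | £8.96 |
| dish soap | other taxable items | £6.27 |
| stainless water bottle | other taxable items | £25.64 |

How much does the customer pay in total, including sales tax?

£174.43

Salad bar box £11.39: restaurant meals, buyer-exempt → 0% → £0.00
Spiral notebook £4.81: other taxable items → 9% → £0.43
Burrito bowl £9.65: restaurant meals, buyer-exempt → 0% → £0.00
Deli sandwich £7.14: restaurant meals, buyer-exempt → 0% → £0.00
Acetaminophen (200 ct) £15.84: over-the-counter medicine → 0% → £0.00
Canvas tote bag £25.48: other taxable items → 9% → £2.29
Allergy tablets £19.15: over-the-counter medicine → 0% → £0.00
Throat lozenges £5.60: over-the-counter medicine → 0% → £0.00
First-aid kit £28.91: over-the-counter medicine → 0% → £0.00
Adhesive bandages £8.96: over-the-counter medicine → 0% → £0.00
Dish soap £6.27: other taxable items → 9% → £0.56
Stainless water bottle £25.64: other taxable items → 9% → £2.31
Subtotal = £168.84; tax = £5.59; total due = £174.43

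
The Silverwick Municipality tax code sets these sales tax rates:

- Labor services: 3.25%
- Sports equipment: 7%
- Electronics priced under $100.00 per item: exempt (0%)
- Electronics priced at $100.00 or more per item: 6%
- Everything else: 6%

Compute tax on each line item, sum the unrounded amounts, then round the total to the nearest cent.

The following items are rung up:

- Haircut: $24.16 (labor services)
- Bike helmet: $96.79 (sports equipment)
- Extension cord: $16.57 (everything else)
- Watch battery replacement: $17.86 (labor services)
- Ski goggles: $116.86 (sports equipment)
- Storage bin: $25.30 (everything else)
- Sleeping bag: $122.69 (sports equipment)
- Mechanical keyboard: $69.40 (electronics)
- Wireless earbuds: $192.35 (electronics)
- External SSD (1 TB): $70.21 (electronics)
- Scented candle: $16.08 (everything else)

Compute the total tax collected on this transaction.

$39.93

Haircut $24.16: labor services → 3.25% → $0.7852
Bike helmet $96.79: sports equipment → 7% → $6.7753
Extension cord $16.57: everything else → 6% → $0.9942
Watch battery replacement $17.86: labor services → 3.25% → $0.58045
Ski goggles $116.86: sports equipment → 7% → $8.1802
Storage bin $25.30: everything else → 6% → $1.518
Sleeping bag $122.69: sports equipment → 7% → $8.5883
Mechanical keyboard $69.40: electronics, under $100.00 → 0% → $0.00
Wireless earbuds $192.35: electronics, $100.00 or more → 6% → $11.541
External SSD (1 TB) $70.21: electronics, under $100.00 → 0% → $0.00
Scented candle $16.08: everything else → 6% → $0.9648
Unrounded tax sum = $39.92745 → $39.93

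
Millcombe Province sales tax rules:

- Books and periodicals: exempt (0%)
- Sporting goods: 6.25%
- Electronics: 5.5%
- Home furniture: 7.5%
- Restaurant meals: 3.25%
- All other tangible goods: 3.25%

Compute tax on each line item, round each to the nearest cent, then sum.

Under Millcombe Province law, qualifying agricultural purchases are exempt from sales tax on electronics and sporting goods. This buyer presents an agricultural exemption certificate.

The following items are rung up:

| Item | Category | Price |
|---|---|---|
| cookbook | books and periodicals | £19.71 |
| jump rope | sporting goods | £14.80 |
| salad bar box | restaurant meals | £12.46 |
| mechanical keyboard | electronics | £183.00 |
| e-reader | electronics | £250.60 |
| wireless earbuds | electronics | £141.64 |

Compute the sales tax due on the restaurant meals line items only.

£0.40

Salad bar box £12.46: restaurant meals → 3.25% → £0.40
Tax on restaurant meals = £0.40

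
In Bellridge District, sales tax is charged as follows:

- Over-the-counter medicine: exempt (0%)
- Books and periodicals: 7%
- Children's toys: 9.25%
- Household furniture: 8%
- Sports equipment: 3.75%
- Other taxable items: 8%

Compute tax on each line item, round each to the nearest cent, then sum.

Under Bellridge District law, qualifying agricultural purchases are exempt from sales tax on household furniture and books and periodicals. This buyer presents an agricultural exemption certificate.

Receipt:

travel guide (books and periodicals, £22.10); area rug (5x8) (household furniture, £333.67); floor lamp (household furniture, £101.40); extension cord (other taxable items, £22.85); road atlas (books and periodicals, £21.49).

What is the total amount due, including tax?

Travel guide £22.10: books and periodicals, buyer-exempt → 0% → £0.00
Area rug (5x8) £333.67: household furniture, buyer-exempt → 0% → £0.00
Floor lamp £101.40: household furniture, buyer-exempt → 0% → £0.00
Extension cord £22.85: other taxable items → 8% → £1.83
Road atlas £21.49: books and periodicals, buyer-exempt → 0% → £0.00
Subtotal = £501.51; tax = £1.83; total due = £503.34

£503.34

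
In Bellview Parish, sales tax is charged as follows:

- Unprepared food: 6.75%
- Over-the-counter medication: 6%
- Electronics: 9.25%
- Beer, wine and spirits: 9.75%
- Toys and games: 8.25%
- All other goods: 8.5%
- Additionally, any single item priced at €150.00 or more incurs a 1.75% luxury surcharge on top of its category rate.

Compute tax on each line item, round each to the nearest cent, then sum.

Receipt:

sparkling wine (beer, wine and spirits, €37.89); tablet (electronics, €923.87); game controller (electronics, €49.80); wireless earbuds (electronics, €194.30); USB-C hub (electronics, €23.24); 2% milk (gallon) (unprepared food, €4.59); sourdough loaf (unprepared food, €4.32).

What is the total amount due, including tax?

€1372.06

Sparkling wine €37.89: beer, wine and spirits → 9.75% → €3.69
Tablet €923.87: electronics → 9.25% + 1.75% surcharge = 11% → €101.63
Game controller €49.80: electronics → 9.25% → €4.61
Wireless earbuds €194.30: electronics → 9.25% + 1.75% surcharge = 11% → €21.37
USB-C hub €23.24: electronics → 9.25% → €2.15
2% milk (gallon) €4.59: unprepared food → 6.75% → €0.31
Sourdough loaf €4.32: unprepared food → 6.75% → €0.29
Subtotal = €1238.01; tax = €134.05; total due = €1372.06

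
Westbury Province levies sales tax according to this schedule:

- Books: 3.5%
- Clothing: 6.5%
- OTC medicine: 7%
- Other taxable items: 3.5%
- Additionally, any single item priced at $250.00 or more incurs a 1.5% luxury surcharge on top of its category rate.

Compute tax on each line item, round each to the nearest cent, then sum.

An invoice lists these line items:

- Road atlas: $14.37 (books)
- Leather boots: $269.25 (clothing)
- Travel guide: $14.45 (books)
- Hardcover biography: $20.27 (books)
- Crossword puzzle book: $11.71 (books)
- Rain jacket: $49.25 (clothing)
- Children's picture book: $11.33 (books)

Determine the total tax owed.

Road atlas $14.37: books → 3.5% → $0.50
Leather boots $269.25: clothing → 6.5% + 1.5% surcharge = 8% → $21.54
Travel guide $14.45: books → 3.5% → $0.51
Hardcover biography $20.27: books → 3.5% → $0.71
Crossword puzzle book $11.71: books → 3.5% → $0.41
Rain jacket $49.25: clothing → 6.5% → $3.20
Children's picture book $11.33: books → 3.5% → $0.40
Total tax = $0.50 + $21.54 + $0.51 + $0.71 + $0.41 + $3.20 + $0.40 = $27.27

$27.27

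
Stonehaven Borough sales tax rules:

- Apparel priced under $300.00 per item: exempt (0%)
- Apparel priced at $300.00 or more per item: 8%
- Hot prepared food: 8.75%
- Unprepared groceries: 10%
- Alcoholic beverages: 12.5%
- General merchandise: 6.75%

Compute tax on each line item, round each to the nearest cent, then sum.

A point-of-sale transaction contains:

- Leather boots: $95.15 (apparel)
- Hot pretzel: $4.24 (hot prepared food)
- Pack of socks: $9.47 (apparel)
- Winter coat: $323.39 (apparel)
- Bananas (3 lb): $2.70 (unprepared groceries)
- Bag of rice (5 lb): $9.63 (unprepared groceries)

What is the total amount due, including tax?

Leather boots $95.15: apparel, under $300.00 → 0% → $0.00
Hot pretzel $4.24: hot prepared food → 8.75% → $0.37
Pack of socks $9.47: apparel, under $300.00 → 0% → $0.00
Winter coat $323.39: apparel, $300.00 or more → 8% → $25.87
Bananas (3 lb) $2.70: unprepared groceries → 10% → $0.27
Bag of rice (5 lb) $9.63: unprepared groceries → 10% → $0.96
Subtotal = $444.58; tax = $27.47; total due = $472.05

$472.05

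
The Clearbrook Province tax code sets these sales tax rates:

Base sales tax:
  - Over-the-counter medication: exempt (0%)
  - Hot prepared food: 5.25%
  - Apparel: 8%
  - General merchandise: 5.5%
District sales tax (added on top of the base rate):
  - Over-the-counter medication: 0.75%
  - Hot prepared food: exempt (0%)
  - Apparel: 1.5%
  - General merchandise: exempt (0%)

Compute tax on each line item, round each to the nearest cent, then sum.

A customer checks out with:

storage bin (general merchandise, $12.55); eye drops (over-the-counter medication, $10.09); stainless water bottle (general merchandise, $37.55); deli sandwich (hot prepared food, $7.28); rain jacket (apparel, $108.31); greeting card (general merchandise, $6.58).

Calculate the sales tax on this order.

$13.87

Storage bin $12.55: general merchandise → 5.5% + 0% district = 5.5% → $0.69
Eye drops $10.09: over-the-counter medication → 0% + 0.75% district = 0.75% → $0.08
Stainless water bottle $37.55: general merchandise → 5.5% + 0% district = 5.5% → $2.07
Deli sandwich $7.28: hot prepared food → 5.25% + 0% district = 5.25% → $0.38
Rain jacket $108.31: apparel → 8% + 1.5% district = 9.5% → $10.29
Greeting card $6.58: general merchandise → 5.5% + 0% district = 5.5% → $0.36
Total tax = $0.69 + $0.08 + $2.07 + $0.38 + $10.29 + $0.36 = $13.87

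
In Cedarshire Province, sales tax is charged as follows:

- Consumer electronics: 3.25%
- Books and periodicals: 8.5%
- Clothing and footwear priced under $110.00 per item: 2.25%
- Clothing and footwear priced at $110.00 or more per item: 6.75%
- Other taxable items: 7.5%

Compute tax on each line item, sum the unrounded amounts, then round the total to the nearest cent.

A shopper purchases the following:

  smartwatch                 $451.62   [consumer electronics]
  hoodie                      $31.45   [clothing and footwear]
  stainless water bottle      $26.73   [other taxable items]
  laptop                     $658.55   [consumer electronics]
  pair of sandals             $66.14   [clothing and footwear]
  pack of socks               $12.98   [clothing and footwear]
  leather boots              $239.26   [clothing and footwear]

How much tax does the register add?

$56.72

Smartwatch $451.62: consumer electronics → 3.25% → $14.67765
Hoodie $31.45: clothing and footwear, under $110.00 → 2.25% → $0.707625
Stainless water bottle $26.73: other taxable items → 7.5% → $2.00475
Laptop $658.55: consumer electronics → 3.25% → $21.402875
Pair of sandals $66.14: clothing and footwear, under $110.00 → 2.25% → $1.48815
Pack of socks $12.98: clothing and footwear, under $110.00 → 2.25% → $0.29205
Leather boots $239.26: clothing and footwear, $110.00 or more → 6.75% → $16.15005
Unrounded tax sum = $56.72315 → $56.72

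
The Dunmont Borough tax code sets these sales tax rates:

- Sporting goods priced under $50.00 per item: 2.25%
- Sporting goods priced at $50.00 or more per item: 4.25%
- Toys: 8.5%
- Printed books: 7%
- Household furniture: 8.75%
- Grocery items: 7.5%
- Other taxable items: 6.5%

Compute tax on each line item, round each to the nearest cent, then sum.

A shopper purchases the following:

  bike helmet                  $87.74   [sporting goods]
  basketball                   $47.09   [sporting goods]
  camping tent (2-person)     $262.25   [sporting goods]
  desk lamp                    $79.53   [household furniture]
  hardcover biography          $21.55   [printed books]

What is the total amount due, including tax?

Bike helmet $87.74: sporting goods, $50.00 or more → 4.25% → $3.73
Basketball $47.09: sporting goods, under $50.00 → 2.25% → $1.06
Camping tent (2-person) $262.25: sporting goods, $50.00 or more → 4.25% → $11.15
Desk lamp $79.53: household furniture → 8.75% → $6.96
Hardcover biography $21.55: printed books → 7% → $1.51
Subtotal = $498.16; tax = $24.41; total due = $522.57

$522.57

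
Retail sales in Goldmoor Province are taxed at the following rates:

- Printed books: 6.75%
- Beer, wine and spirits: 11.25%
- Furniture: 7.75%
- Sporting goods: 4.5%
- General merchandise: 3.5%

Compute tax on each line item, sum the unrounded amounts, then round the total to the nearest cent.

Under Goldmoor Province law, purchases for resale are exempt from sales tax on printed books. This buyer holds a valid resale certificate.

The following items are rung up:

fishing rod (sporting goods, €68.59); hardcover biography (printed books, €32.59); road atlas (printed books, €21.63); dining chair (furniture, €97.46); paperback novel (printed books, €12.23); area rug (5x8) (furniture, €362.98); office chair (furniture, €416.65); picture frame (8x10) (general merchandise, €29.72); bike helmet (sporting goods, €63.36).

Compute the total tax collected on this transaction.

€74.95

Fishing rod €68.59: sporting goods → 4.5% → €3.08655
Hardcover biography €32.59: printed books, buyer-exempt → 0% → €0.00
Road atlas €21.63: printed books, buyer-exempt → 0% → €0.00
Dining chair €97.46: furniture → 7.75% → €7.55315
Paperback novel €12.23: printed books, buyer-exempt → 0% → €0.00
Area rug (5x8) €362.98: furniture → 7.75% → €28.13095
Office chair €416.65: furniture → 7.75% → €32.290375
Picture frame (8x10) €29.72: general merchandise → 3.5% → €1.0402
Bike helmet €63.36: sporting goods → 4.5% → €2.8512
Unrounded tax sum = €74.952425 → €74.95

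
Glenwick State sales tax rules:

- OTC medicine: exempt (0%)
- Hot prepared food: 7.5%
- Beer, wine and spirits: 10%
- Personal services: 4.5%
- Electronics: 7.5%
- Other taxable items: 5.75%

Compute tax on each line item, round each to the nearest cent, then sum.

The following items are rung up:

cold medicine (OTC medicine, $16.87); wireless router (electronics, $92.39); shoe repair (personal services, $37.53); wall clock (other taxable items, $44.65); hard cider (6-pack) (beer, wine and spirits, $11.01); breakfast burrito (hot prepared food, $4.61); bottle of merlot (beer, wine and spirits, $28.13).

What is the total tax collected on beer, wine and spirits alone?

Hard cider (6-pack) $11.01: beer, wine and spirits → 10% → $1.10
Bottle of merlot $28.13: beer, wine and spirits → 10% → $2.81
Tax on beer, wine and spirits = $1.10 + $2.81 = $3.91

$3.91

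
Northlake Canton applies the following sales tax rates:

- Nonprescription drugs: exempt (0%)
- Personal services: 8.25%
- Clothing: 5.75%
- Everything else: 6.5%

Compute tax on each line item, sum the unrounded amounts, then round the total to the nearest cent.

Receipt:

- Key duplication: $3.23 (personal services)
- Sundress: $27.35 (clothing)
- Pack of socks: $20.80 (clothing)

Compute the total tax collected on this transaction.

$3.04

Key duplication $3.23: personal services → 8.25% → $0.266475
Sundress $27.35: clothing → 5.75% → $1.572625
Pack of socks $20.80: clothing → 5.75% → $1.196
Unrounded tax sum = $3.0351 → $3.04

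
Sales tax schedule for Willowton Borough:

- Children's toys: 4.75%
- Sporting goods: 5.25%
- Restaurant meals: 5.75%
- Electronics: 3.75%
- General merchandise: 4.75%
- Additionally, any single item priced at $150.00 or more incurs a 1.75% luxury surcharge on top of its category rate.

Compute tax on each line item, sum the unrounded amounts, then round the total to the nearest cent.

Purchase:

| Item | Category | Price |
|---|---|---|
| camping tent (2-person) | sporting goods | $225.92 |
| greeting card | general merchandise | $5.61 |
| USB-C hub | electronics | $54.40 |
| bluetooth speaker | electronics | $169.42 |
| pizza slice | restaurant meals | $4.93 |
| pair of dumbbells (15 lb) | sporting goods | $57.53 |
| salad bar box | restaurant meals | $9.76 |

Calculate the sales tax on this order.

$31.30

Camping tent (2-person) $225.92: sporting goods → 5.25% + 1.75% surcharge = 7% → $15.8144
Greeting card $5.61: general merchandise → 4.75% → $0.266475
USB-C hub $54.40: electronics → 3.75% → $2.04
Bluetooth speaker $169.42: electronics → 3.75% + 1.75% surcharge = 5.5% → $9.3181
Pizza slice $4.93: restaurant meals → 5.75% → $0.283475
Pair of dumbbells (15 lb) $57.53: sporting goods → 5.25% → $3.020325
Salad bar box $9.76: restaurant meals → 5.75% → $0.5612
Unrounded tax sum = $31.303975 → $31.30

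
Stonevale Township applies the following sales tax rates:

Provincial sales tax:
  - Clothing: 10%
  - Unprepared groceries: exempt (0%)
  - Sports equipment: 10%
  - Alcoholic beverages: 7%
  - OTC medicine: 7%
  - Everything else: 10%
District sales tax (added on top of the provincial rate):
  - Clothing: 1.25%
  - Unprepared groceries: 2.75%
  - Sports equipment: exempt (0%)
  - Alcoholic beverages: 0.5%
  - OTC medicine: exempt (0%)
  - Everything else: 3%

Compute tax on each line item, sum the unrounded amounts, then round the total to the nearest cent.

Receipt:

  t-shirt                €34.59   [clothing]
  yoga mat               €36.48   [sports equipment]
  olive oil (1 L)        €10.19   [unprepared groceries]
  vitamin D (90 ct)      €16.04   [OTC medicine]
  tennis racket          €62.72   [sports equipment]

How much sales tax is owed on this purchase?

T-shirt €34.59: clothing → 10% + 1.25% district = 11.25% → €3.891375
Yoga mat €36.48: sports equipment → 10% + 0% district = 10% → €3.648
Olive oil (1 L) €10.19: unprepared groceries → 0% + 2.75% district = 2.75% → €0.280225
Vitamin D (90 ct) €16.04: OTC medicine → 7% + 0% district = 7% → €1.1228
Tennis racket €62.72: sports equipment → 10% + 0% district = 10% → €6.272
Unrounded tax sum = €15.2144 → €15.21

€15.21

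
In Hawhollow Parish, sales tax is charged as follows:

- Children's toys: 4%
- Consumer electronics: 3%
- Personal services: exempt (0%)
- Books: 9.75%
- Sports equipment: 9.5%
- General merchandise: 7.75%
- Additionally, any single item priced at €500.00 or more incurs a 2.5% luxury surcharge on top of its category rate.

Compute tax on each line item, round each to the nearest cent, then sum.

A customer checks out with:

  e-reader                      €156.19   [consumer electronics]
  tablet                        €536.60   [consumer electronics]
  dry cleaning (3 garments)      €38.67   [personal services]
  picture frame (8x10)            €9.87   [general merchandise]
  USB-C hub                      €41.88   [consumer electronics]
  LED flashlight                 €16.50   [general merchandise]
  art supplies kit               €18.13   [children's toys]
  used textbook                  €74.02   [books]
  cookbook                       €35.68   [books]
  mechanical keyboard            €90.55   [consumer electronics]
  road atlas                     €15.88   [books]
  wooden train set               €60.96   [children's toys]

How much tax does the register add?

€55.64

E-reader €156.19: consumer electronics → 3% → €4.69
Tablet €536.60: consumer electronics → 3% + 2.5% surcharge = 5.5% → €29.51
Dry cleaning (3 garments) €38.67: personal services → 0% → €0.00
Picture frame (8x10) €9.87: general merchandise → 7.75% → €0.76
USB-C hub €41.88: consumer electronics → 3% → €1.26
LED flashlight €16.50: general merchandise → 7.75% → €1.28
Art supplies kit €18.13: children's toys → 4% → €0.73
Used textbook €74.02: books → 9.75% → €7.22
Cookbook €35.68: books → 9.75% → €3.48
Mechanical keyboard €90.55: consumer electronics → 3% → €2.72
Road atlas €15.88: books → 9.75% → €1.55
Wooden train set €60.96: children's toys → 4% → €2.44
Total tax = €4.69 + €29.51 + €0.76 + €1.26 + €1.28 + €0.73 + €7.22 + €3.48 + €2.72 + €1.55 + €2.44 = €55.64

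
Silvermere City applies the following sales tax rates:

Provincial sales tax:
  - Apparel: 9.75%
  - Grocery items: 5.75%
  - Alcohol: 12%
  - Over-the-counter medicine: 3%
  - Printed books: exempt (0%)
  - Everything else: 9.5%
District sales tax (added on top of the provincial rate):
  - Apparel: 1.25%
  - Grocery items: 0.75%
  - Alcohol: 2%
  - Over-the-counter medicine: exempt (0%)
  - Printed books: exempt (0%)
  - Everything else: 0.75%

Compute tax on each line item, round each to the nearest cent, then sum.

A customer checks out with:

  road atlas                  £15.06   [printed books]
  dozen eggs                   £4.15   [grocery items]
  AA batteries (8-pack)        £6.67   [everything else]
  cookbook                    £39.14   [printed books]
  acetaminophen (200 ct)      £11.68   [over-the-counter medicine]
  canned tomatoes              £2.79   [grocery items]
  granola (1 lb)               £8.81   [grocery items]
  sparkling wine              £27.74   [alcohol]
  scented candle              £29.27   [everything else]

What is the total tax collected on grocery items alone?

Dozen eggs £4.15: grocery items → 5.75% + 0.75% district = 6.5% → £0.27
Canned tomatoes £2.79: grocery items → 5.75% + 0.75% district = 6.5% → £0.18
Granola (1 lb) £8.81: grocery items → 5.75% + 0.75% district = 6.5% → £0.57
Tax on grocery items = £0.27 + £0.18 + £0.57 = £1.02

£1.02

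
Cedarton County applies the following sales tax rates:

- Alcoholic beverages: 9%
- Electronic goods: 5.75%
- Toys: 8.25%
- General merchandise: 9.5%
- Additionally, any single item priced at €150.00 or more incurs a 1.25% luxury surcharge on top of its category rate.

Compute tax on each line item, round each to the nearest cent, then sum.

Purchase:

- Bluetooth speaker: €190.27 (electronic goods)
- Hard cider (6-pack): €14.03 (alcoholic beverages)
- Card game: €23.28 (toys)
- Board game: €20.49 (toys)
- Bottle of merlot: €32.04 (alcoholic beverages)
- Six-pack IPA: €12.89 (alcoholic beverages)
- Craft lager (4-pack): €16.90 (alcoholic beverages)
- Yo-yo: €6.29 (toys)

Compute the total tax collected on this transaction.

Bluetooth speaker €190.27: electronic goods → 5.75% + 1.25% surcharge = 7% → €13.32
Hard cider (6-pack) €14.03: alcoholic beverages → 9% → €1.26
Card game €23.28: toys → 8.25% → €1.92
Board game €20.49: toys → 8.25% → €1.69
Bottle of merlot €32.04: alcoholic beverages → 9% → €2.88
Six-pack IPA €12.89: alcoholic beverages → 9% → €1.16
Craft lager (4-pack) €16.90: alcoholic beverages → 9% → €1.52
Yo-yo €6.29: toys → 8.25% → €0.52
Total tax = €13.32 + €1.26 + €1.92 + €1.69 + €2.88 + €1.16 + €1.52 + €0.52 = €24.27

€24.27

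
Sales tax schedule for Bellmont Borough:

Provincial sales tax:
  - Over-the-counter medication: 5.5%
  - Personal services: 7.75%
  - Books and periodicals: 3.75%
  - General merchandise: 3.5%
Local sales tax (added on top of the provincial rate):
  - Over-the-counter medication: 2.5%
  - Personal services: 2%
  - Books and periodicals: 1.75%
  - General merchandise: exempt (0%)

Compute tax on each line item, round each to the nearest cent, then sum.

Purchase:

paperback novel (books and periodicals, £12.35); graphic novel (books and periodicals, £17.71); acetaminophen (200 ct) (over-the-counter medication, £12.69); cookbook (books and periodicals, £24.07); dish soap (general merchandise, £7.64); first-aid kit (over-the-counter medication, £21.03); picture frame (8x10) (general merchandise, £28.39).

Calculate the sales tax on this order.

Paperback novel £12.35: books and periodicals → 3.75% + 1.75% local = 5.5% → £0.68
Graphic novel £17.71: books and periodicals → 3.75% + 1.75% local = 5.5% → £0.97
Acetaminophen (200 ct) £12.69: over-the-counter medication → 5.5% + 2.5% local = 8% → £1.02
Cookbook £24.07: books and periodicals → 3.75% + 1.75% local = 5.5% → £1.32
Dish soap £7.64: general merchandise → 3.5% + 0% local = 3.5% → £0.27
First-aid kit £21.03: over-the-counter medication → 5.5% + 2.5% local = 8% → £1.68
Picture frame (8x10) £28.39: general merchandise → 3.5% + 0% local = 3.5% → £0.99
Total tax = £0.68 + £0.97 + £1.02 + £1.32 + £0.27 + £1.68 + £0.99 = £6.93

£6.93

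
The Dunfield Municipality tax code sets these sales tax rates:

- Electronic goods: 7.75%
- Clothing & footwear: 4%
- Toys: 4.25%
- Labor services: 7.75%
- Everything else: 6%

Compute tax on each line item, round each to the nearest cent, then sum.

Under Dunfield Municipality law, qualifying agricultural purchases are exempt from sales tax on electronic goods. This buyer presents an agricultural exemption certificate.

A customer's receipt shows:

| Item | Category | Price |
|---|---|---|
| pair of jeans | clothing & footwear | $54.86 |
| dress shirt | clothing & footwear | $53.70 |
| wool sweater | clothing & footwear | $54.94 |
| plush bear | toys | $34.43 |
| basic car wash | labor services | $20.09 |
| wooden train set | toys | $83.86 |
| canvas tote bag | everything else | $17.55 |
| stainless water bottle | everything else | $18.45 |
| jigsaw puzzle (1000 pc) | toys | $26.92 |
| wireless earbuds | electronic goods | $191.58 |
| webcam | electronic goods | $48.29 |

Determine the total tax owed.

$16.42

Pair of jeans $54.86: clothing & footwear → 4% → $2.19
Dress shirt $53.70: clothing & footwear → 4% → $2.15
Wool sweater $54.94: clothing & footwear → 4% → $2.20
Plush bear $34.43: toys → 4.25% → $1.46
Basic car wash $20.09: labor services → 7.75% → $1.56
Wooden train set $83.86: toys → 4.25% → $3.56
Canvas tote bag $17.55: everything else → 6% → $1.05
Stainless water bottle $18.45: everything else → 6% → $1.11
Jigsaw puzzle (1000 pc) $26.92: toys → 4.25% → $1.14
Wireless earbuds $191.58: electronic goods, buyer-exempt → 0% → $0.00
Webcam $48.29: electronic goods, buyer-exempt → 0% → $0.00
Total tax = $2.19 + $2.15 + $2.20 + $1.46 + $1.56 + $3.56 + $1.05 + $1.11 + $1.14 = $16.42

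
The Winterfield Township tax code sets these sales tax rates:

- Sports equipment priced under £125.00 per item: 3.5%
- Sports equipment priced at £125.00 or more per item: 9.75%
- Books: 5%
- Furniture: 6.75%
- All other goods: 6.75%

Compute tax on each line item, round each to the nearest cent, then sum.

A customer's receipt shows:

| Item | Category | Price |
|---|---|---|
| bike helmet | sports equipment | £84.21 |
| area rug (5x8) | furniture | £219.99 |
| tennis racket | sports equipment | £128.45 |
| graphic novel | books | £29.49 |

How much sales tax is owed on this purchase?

Bike helmet £84.21: sports equipment, under £125.00 → 3.5% → £2.95
Area rug (5x8) £219.99: furniture → 6.75% → £14.85
Tennis racket £128.45: sports equipment, £125.00 or more → 9.75% → £12.52
Graphic novel £29.49: books → 5% → £1.47
Total tax = £2.95 + £14.85 + £12.52 + £1.47 = £31.79

£31.79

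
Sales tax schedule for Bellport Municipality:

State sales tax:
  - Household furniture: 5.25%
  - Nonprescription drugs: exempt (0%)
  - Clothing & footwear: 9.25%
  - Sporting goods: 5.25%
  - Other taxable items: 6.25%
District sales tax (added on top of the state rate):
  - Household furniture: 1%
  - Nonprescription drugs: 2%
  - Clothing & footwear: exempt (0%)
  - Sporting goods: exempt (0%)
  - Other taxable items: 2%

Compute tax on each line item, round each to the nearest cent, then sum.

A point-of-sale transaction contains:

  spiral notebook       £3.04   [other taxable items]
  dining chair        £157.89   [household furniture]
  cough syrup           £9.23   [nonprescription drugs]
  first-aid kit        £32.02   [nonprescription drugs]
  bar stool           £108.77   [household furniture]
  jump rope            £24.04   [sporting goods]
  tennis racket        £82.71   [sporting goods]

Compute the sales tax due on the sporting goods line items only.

Jump rope £24.04: sporting goods → 5.25% + 0% district = 5.25% → £1.26
Tennis racket £82.71: sporting goods → 5.25% + 0% district = 5.25% → £4.34
Tax on sporting goods = £1.26 + £4.34 = £5.60

£5.60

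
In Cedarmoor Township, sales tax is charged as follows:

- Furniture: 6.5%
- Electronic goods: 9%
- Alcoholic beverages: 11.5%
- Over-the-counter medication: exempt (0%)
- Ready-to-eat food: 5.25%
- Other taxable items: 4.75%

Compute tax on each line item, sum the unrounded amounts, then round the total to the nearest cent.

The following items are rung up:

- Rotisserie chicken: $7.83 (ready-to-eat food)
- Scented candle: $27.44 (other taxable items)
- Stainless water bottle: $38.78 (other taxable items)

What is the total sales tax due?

$3.56

Rotisserie chicken $7.83: ready-to-eat food → 5.25% → $0.411075
Scented candle $27.44: other taxable items → 4.75% → $1.3034
Stainless water bottle $38.78: other taxable items → 4.75% → $1.84205
Unrounded tax sum = $3.556525 → $3.56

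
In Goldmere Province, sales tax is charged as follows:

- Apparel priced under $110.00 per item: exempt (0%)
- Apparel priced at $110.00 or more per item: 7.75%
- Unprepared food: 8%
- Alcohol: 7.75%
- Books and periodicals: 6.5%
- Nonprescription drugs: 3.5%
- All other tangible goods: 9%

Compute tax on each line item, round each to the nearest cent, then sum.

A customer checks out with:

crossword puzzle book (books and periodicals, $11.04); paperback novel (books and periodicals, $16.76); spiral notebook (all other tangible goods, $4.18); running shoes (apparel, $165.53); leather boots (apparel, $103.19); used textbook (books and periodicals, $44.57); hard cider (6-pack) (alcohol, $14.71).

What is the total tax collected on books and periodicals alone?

$4.71

Crossword puzzle book $11.04: books and periodicals → 6.5% → $0.72
Paperback novel $16.76: books and periodicals → 6.5% → $1.09
Used textbook $44.57: books and periodicals → 6.5% → $2.90
Tax on books and periodicals = $0.72 + $1.09 + $2.90 = $4.71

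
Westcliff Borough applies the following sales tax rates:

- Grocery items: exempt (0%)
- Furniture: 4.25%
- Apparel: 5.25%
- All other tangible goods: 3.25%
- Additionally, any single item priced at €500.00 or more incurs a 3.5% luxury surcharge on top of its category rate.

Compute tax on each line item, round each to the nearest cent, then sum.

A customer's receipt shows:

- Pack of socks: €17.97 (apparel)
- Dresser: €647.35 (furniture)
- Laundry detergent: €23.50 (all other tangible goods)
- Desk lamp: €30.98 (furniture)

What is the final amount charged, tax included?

Pack of socks €17.97: apparel → 5.25% → €0.94
Dresser €647.35: furniture → 4.25% + 3.5% surcharge = 7.75% → €50.17
Laundry detergent €23.50: all other tangible goods → 3.25% → €0.76
Desk lamp €30.98: furniture → 4.25% → €1.32
Subtotal = €719.80; tax = €53.19; total due = €772.99

€772.99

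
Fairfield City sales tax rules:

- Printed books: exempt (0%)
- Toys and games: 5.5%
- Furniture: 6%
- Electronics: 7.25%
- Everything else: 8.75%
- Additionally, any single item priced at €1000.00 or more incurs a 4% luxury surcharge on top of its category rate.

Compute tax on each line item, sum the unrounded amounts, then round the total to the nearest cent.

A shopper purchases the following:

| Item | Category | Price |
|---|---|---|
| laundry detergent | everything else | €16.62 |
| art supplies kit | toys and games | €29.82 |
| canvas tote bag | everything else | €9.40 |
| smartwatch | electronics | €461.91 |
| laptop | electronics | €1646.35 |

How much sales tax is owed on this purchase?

€222.62

Laundry detergent €16.62: everything else → 8.75% → €1.45425
Art supplies kit €29.82: toys and games → 5.5% → €1.6401
Canvas tote bag €9.40: everything else → 8.75% → €0.8225
Smartwatch €461.91: electronics → 7.25% → €33.488475
Laptop €1646.35: electronics → 7.25% + 4% surcharge = 11.25% → €185.214375
Unrounded tax sum = €222.6197 → €222.62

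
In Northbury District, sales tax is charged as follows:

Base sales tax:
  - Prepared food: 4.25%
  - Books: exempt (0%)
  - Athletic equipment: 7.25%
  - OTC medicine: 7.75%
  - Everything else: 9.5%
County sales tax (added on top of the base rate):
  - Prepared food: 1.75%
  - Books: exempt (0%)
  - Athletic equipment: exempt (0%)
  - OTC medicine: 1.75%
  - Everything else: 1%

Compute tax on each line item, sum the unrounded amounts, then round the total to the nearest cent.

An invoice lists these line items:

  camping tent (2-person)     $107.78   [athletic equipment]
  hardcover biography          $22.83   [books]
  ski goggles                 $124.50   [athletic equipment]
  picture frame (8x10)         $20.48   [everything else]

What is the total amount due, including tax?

$294.58

Camping tent (2-person) $107.78: athletic equipment → 7.25% + 0% county = 7.25% → $7.81405
Hardcover biography $22.83: books → 0% + 0% county = 0% → $0.00
Ski goggles $124.50: athletic equipment → 7.25% + 0% county = 7.25% → $9.02625
Picture frame (8x10) $20.48: everything else → 9.5% + 1% county = 10.5% → $2.1504
Subtotal = $275.59; unrounded tax = $18.9907 → $18.99; total due = $294.58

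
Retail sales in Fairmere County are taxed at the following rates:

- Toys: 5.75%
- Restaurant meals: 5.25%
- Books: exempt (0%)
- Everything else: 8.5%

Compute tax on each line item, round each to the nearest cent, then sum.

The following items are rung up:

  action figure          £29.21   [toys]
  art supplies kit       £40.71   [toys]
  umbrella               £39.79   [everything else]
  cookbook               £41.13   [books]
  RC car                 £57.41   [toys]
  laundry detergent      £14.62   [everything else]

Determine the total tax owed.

Action figure £29.21: toys → 5.75% → £1.68
Art supplies kit £40.71: toys → 5.75% → £2.34
Umbrella £39.79: everything else → 8.5% → £3.38
Cookbook £41.13: books → 0% → £0.00
RC car £57.41: toys → 5.75% → £3.30
Laundry detergent £14.62: everything else → 8.5% → £1.24
Total tax = £1.68 + £2.34 + £3.38 + £3.30 + £1.24 = £11.94

£11.94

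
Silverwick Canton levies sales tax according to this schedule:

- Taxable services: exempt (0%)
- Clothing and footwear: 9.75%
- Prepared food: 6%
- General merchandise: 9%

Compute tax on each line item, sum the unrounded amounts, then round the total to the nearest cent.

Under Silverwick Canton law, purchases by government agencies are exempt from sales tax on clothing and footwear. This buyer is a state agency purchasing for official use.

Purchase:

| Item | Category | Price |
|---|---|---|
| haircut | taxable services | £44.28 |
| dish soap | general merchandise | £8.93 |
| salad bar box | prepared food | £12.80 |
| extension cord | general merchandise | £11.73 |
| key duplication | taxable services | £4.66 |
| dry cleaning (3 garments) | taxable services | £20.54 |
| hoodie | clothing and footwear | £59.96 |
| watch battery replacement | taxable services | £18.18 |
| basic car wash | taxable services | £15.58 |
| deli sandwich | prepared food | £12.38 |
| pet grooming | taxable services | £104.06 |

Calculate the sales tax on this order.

£3.37

Haircut £44.28: taxable services → 0% → £0.00
Dish soap £8.93: general merchandise → 9% → £0.8037
Salad bar box £12.80: prepared food → 6% → £0.768
Extension cord £11.73: general merchandise → 9% → £1.0557
Key duplication £4.66: taxable services → 0% → £0.00
Dry cleaning (3 garments) £20.54: taxable services → 0% → £0.00
Hoodie £59.96: clothing and footwear, buyer-exempt → 0% → £0.00
Watch battery replacement £18.18: taxable services → 0% → £0.00
Basic car wash £15.58: taxable services → 0% → £0.00
Deli sandwich £12.38: prepared food → 6% → £0.7428
Pet grooming £104.06: taxable services → 0% → £0.00
Unrounded tax sum = £3.3702 → £3.37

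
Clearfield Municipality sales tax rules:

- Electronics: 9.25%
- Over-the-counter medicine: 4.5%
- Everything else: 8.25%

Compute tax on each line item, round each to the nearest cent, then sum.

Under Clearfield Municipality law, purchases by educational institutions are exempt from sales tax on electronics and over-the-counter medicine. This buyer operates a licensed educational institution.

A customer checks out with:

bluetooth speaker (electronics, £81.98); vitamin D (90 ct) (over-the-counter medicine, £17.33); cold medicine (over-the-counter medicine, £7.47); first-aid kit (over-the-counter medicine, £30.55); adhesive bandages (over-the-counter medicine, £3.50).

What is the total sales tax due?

£0.00

Bluetooth speaker £81.98: electronics, buyer-exempt → 0% → £0.00
Vitamin D (90 ct) £17.33: over-the-counter medicine, buyer-exempt → 0% → £0.00
Cold medicine £7.47: over-the-counter medicine, buyer-exempt → 0% → £0.00
First-aid kit £30.55: over-the-counter medicine, buyer-exempt → 0% → £0.00
Adhesive bandages £3.50: over-the-counter medicine, buyer-exempt → 0% → £0.00
Total tax = £0.00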